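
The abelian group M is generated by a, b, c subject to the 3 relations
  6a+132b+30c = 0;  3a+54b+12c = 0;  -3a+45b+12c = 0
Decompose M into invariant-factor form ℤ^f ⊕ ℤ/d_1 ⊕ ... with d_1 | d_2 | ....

Answer: M ≅ ℤ/3 ⊕ ℤ/3 ⊕ ℤ/6

Derivation:
rank_ℚ(R)=3; free=3−3=0
SNF(R) diag = [3, 3, 6] → torsion [3, 3, 6]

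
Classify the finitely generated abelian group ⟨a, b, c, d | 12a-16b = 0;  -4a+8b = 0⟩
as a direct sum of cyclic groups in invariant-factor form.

rank_ℚ(R)=2; free=4−2=2
SNF(R) diag = [4, 8] → torsion [4, 8]

Answer: M ≅ ℤ^2 ⊕ ℤ/4 ⊕ ℤ/8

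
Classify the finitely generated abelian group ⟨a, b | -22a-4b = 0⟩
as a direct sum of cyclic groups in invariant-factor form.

Answer: M ≅ ℤ^1 ⊕ ℤ/2

Derivation:
rank_ℚ(R)=1; free=2−1=1
SNF(R) diag = [2] → torsion [2]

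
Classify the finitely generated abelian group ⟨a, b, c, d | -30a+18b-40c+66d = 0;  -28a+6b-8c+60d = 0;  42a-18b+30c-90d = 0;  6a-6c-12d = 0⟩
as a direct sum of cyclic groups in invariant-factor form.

Answer: M ≅ ℤ/2 ⊕ ℤ/2 ⊕ ℤ/6 ⊕ ℤ/18

Derivation:
rank_ℚ(R)=4; free=4−4=0
SNF(R) diag = [2, 2, 6, 18] → torsion [2, 2, 6, 18]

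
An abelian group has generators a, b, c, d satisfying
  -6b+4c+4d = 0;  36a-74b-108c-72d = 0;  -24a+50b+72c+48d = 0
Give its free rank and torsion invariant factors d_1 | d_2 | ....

Answer: M ≅ ℤ^1 ⊕ ℤ/2 ⊕ ℤ/4 ⊕ ℤ/12

Derivation:
rank_ℚ(R)=3; free=4−3=1
SNF(R) diag = [2, 4, 12] → torsion [2, 4, 12]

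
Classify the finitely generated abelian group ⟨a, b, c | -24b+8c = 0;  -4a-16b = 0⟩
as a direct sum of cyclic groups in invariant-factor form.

rank_ℚ(R)=2; free=3−2=1
SNF(R) diag = [4, 8] → torsion [4, 8]

Answer: M ≅ ℤ^1 ⊕ ℤ/4 ⊕ ℤ/8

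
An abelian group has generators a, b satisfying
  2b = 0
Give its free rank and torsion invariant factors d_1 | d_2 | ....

Answer: M ≅ ℤ^1 ⊕ ℤ/2

Derivation:
rank_ℚ(R)=1; free=2−1=1
SNF(R) diag = [2] → torsion [2]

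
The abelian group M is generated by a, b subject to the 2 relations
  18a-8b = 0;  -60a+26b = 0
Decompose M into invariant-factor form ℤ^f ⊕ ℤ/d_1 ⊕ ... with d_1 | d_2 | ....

Answer: M ≅ ℤ/2 ⊕ ℤ/6

Derivation:
rank_ℚ(R)=2; free=2−2=0
SNF(R) diag = [2, 6] → torsion [2, 6]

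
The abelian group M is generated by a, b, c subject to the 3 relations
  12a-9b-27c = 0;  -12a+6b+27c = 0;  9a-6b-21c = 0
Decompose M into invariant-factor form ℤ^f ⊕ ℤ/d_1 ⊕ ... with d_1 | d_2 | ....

rank_ℚ(R)=3; free=3−3=0
SNF(R) diag = [3, 3, 3] → torsion [3, 3, 3]

Answer: M ≅ ℤ/3 ⊕ ℤ/3 ⊕ ℤ/3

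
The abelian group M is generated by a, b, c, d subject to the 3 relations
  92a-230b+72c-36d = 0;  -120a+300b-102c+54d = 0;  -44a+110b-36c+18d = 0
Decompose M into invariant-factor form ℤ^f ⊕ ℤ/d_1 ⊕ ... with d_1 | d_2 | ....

Answer: M ≅ ℤ^1 ⊕ ℤ/2 ⊕ ℤ/6 ⊕ ℤ/18

Derivation:
rank_ℚ(R)=3; free=4−3=1
SNF(R) diag = [2, 6, 18] → torsion [2, 6, 18]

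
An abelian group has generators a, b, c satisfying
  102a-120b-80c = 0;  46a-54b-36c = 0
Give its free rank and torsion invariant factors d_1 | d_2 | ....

Answer: M ≅ ℤ^1 ⊕ ℤ/2 ⊕ ℤ/2

Derivation:
rank_ℚ(R)=2; free=3−2=1
SNF(R) diag = [2, 2] → torsion [2, 2]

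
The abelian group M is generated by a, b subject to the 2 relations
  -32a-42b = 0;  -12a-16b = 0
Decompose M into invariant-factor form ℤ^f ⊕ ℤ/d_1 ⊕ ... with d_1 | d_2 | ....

rank_ℚ(R)=2; free=2−2=0
SNF(R) diag = [2, 4] → torsion [2, 4]

Answer: M ≅ ℤ/2 ⊕ ℤ/4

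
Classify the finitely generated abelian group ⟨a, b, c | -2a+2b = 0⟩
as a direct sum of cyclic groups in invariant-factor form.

rank_ℚ(R)=1; free=3−1=2
SNF(R) diag = [2] → torsion [2]

Answer: M ≅ ℤ^2 ⊕ ℤ/2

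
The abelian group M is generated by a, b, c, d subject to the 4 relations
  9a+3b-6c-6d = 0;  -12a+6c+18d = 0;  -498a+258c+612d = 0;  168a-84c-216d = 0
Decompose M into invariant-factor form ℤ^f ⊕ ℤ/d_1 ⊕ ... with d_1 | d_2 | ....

rank_ℚ(R)=4; free=4−4=0
SNF(R) diag = [3, 6, 18, 36] → torsion [3, 6, 18, 36]

Answer: M ≅ ℤ/3 ⊕ ℤ/6 ⊕ ℤ/18 ⊕ ℤ/36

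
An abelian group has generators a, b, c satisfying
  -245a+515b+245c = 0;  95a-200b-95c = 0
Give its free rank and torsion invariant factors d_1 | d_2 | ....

Answer: M ≅ ℤ^1 ⊕ ℤ/5 ⊕ ℤ/15

Derivation:
rank_ℚ(R)=2; free=3−2=1
SNF(R) diag = [5, 15] → torsion [5, 15]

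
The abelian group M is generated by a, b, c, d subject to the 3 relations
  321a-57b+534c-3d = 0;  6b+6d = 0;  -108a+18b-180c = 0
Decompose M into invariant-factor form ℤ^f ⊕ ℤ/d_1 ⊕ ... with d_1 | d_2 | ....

Answer: M ≅ ℤ^1 ⊕ ℤ/3 ⊕ ℤ/6 ⊕ ℤ/18

Derivation:
rank_ℚ(R)=3; free=4−3=1
SNF(R) diag = [3, 6, 18] → torsion [3, 6, 18]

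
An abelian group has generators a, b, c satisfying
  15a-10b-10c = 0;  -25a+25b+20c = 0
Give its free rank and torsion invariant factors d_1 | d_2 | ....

rank_ℚ(R)=2; free=3−2=1
SNF(R) diag = [5, 5] → torsion [5, 5]

Answer: M ≅ ℤ^1 ⊕ ℤ/5 ⊕ ℤ/5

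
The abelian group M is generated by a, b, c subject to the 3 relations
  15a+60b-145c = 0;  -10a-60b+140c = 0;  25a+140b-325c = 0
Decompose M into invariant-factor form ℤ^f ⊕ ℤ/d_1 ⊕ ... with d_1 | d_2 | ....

Answer: M ≅ ℤ/5 ⊕ ℤ/10 ⊕ ℤ/20

Derivation:
rank_ℚ(R)=3; free=3−3=0
SNF(R) diag = [5, 10, 20] → torsion [5, 10, 20]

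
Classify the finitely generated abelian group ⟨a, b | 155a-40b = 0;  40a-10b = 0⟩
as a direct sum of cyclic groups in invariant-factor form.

Answer: M ≅ ℤ/5 ⊕ ℤ/10

Derivation:
rank_ℚ(R)=2; free=2−2=0
SNF(R) diag = [5, 10] → torsion [5, 10]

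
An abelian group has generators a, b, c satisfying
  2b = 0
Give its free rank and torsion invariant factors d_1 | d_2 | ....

rank_ℚ(R)=1; free=3−1=2
SNF(R) diag = [2] → torsion [2]

Answer: M ≅ ℤ^2 ⊕ ℤ/2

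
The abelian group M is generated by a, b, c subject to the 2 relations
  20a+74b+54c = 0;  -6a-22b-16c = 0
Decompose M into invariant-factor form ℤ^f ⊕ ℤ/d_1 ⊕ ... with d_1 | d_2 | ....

rank_ℚ(R)=2; free=3−2=1
SNF(R) diag = [2, 2] → torsion [2, 2]

Answer: M ≅ ℤ^1 ⊕ ℤ/2 ⊕ ℤ/2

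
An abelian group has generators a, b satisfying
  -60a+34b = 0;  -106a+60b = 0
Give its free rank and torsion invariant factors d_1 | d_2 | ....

rank_ℚ(R)=2; free=2−2=0
SNF(R) diag = [2, 2] → torsion [2, 2]

Answer: M ≅ ℤ/2 ⊕ ℤ/2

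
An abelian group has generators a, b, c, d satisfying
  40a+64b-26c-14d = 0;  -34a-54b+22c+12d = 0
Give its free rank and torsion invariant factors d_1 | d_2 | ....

Answer: M ≅ ℤ^2 ⊕ ℤ/2 ⊕ ℤ/2

Derivation:
rank_ℚ(R)=2; free=4−2=2
SNF(R) diag = [2, 2] → torsion [2, 2]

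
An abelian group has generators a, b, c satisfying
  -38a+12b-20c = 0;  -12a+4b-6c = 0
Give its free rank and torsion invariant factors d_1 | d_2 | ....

Answer: M ≅ ℤ^1 ⊕ ℤ/2 ⊕ ℤ/2

Derivation:
rank_ℚ(R)=2; free=3−2=1
SNF(R) diag = [2, 2] → torsion [2, 2]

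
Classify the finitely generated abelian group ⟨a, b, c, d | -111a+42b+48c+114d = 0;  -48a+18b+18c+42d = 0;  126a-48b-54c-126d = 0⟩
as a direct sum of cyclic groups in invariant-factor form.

Answer: M ≅ ℤ^1 ⊕ ℤ/3 ⊕ ℤ/6 ⊕ ℤ/6

Derivation:
rank_ℚ(R)=3; free=4−3=1
SNF(R) diag = [3, 6, 6] → torsion [3, 6, 6]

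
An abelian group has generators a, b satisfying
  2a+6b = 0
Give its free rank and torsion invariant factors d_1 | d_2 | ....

rank_ℚ(R)=1; free=2−1=1
SNF(R) diag = [2] → torsion [2]

Answer: M ≅ ℤ^1 ⊕ ℤ/2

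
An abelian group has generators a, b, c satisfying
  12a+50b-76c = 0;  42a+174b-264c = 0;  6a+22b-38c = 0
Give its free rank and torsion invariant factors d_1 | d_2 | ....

rank_ℚ(R)=3; free=3−3=0
SNF(R) diag = [2, 6, 6] → torsion [2, 6, 6]

Answer: M ≅ ℤ/2 ⊕ ℤ/6 ⊕ ℤ/6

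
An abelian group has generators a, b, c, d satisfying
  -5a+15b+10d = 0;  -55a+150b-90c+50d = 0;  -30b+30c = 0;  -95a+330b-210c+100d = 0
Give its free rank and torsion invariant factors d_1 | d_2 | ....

rank_ℚ(R)=4; free=4−4=0
SNF(R) diag = [5, 15, 30, 30] → torsion [5, 15, 30, 30]

Answer: M ≅ ℤ/5 ⊕ ℤ/15 ⊕ ℤ/30 ⊕ ℤ/30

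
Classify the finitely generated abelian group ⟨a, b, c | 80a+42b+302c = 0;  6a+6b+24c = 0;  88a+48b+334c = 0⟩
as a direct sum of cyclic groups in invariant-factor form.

rank_ℚ(R)=3; free=3−3=0
SNF(R) diag = [2, 6, 18] → torsion [2, 6, 18]

Answer: M ≅ ℤ/2 ⊕ ℤ/6 ⊕ ℤ/18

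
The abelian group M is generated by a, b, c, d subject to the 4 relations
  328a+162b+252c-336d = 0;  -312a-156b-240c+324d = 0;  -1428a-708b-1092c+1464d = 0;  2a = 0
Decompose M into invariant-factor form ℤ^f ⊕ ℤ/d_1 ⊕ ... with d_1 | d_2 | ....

Answer: M ≅ ℤ/2 ⊕ ℤ/6 ⊕ ℤ/12 ⊕ ℤ/36

Derivation:
rank_ℚ(R)=4; free=4−4=0
SNF(R) diag = [2, 6, 12, 36] → torsion [2, 6, 12, 36]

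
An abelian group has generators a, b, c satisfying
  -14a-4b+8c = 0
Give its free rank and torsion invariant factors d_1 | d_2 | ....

rank_ℚ(R)=1; free=3−1=2
SNF(R) diag = [2] → torsion [2]

Answer: M ≅ ℤ^2 ⊕ ℤ/2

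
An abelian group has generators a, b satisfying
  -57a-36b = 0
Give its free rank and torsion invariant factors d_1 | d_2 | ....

rank_ℚ(R)=1; free=2−1=1
SNF(R) diag = [3] → torsion [3]

Answer: M ≅ ℤ^1 ⊕ ℤ/3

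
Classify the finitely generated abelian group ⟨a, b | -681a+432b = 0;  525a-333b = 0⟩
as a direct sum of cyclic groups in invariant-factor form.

rank_ℚ(R)=2; free=2−2=0
SNF(R) diag = [3, 9] → torsion [3, 9]

Answer: M ≅ ℤ/3 ⊕ ℤ/9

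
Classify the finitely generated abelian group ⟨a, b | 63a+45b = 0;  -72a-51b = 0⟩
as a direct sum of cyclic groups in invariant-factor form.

rank_ℚ(R)=2; free=2−2=0
SNF(R) diag = [3, 9] → torsion [3, 9]

Answer: M ≅ ℤ/3 ⊕ ℤ/9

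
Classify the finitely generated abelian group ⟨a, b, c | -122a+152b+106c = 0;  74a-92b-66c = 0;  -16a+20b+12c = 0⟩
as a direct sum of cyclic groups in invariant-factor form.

Answer: M ≅ ℤ/2 ⊕ ℤ/4 ⊕ ℤ/4

Derivation:
rank_ℚ(R)=3; free=3−3=0
SNF(R) diag = [2, 4, 4] → torsion [2, 4, 4]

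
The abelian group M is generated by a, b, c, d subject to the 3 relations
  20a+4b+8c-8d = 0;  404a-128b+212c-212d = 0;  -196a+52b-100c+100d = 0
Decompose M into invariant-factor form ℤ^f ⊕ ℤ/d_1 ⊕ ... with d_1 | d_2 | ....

Answer: M ≅ ℤ^1 ⊕ ℤ/4 ⊕ ℤ/12 ⊕ ℤ/36

Derivation:
rank_ℚ(R)=3; free=4−3=1
SNF(R) diag = [4, 12, 36] → torsion [4, 12, 36]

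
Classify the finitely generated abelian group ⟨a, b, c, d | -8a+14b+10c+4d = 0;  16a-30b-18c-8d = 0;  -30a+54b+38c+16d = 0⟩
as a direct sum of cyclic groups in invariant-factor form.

Answer: M ≅ ℤ^1 ⊕ ℤ/2 ⊕ ℤ/2 ⊕ ℤ/4

Derivation:
rank_ℚ(R)=3; free=4−3=1
SNF(R) diag = [2, 2, 4] → torsion [2, 2, 4]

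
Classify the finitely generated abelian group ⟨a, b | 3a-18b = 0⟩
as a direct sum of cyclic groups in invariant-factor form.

rank_ℚ(R)=1; free=2−1=1
SNF(R) diag = [3] → torsion [3]

Answer: M ≅ ℤ^1 ⊕ ℤ/3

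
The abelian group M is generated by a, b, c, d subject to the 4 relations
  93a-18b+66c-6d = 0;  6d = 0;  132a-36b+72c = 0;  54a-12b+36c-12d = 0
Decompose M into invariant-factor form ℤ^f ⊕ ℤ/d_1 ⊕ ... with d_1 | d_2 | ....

rank_ℚ(R)=4; free=4−4=0
SNF(R) diag = [3, 6, 12, 24] → torsion [3, 6, 12, 24]

Answer: M ≅ ℤ/3 ⊕ ℤ/6 ⊕ ℤ/12 ⊕ ℤ/24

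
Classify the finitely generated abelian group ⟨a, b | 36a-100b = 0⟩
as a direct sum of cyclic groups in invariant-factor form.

Answer: M ≅ ℤ^1 ⊕ ℤ/4

Derivation:
rank_ℚ(R)=1; free=2−1=1
SNF(R) diag = [4] → torsion [4]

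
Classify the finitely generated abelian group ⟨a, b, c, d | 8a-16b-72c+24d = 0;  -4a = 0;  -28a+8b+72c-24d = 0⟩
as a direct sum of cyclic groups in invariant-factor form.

rank_ℚ(R)=3; free=4−3=1
SNF(R) diag = [4, 8, 24] → torsion [4, 8, 24]

Answer: M ≅ ℤ^1 ⊕ ℤ/4 ⊕ ℤ/8 ⊕ ℤ/24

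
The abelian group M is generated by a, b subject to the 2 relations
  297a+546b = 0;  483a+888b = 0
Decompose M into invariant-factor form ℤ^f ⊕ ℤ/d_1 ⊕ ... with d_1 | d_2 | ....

Answer: M ≅ ℤ/3 ⊕ ℤ/6

Derivation:
rank_ℚ(R)=2; free=2−2=0
SNF(R) diag = [3, 6] → torsion [3, 6]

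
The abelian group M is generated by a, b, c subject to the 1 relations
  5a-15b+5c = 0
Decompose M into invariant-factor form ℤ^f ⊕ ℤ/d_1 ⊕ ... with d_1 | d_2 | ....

Answer: M ≅ ℤ^2 ⊕ ℤ/5

Derivation:
rank_ℚ(R)=1; free=3−1=2
SNF(R) diag = [5] → torsion [5]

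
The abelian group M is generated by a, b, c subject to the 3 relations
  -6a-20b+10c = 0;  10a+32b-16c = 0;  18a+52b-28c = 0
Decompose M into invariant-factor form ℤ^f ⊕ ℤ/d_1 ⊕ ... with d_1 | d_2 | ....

Answer: M ≅ ℤ/2 ⊕ ℤ/2 ⊕ ℤ/4

Derivation:
rank_ℚ(R)=3; free=3−3=0
SNF(R) diag = [2, 2, 4] → torsion [2, 2, 4]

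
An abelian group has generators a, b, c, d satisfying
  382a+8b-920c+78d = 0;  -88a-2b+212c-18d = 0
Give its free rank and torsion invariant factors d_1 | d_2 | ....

rank_ℚ(R)=2; free=4−2=2
SNF(R) diag = [2, 6] → torsion [2, 6]

Answer: M ≅ ℤ^2 ⊕ ℤ/2 ⊕ ℤ/6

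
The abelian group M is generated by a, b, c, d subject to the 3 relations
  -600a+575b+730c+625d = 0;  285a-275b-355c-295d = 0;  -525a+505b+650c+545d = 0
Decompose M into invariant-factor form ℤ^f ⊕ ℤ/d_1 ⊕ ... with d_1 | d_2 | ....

rank_ℚ(R)=3; free=4−3=1
SNF(R) diag = [5, 15, 45] → torsion [5, 15, 45]

Answer: M ≅ ℤ^1 ⊕ ℤ/5 ⊕ ℤ/15 ⊕ ℤ/45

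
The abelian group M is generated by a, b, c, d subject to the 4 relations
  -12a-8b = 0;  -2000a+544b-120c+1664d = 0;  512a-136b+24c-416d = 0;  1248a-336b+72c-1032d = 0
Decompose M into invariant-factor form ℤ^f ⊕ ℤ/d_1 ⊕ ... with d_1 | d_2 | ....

rank_ℚ(R)=4; free=4−4=0
SNF(R) diag = [4, 8, 24, 72] → torsion [4, 8, 24, 72]

Answer: M ≅ ℤ/4 ⊕ ℤ/8 ⊕ ℤ/24 ⊕ ℤ/72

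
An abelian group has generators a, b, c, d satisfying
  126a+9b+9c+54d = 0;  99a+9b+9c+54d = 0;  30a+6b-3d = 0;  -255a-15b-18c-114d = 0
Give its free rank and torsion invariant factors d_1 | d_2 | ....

Answer: M ≅ ℤ/3 ⊕ ℤ/9 ⊕ ℤ/9 ⊕ ℤ/27

Derivation:
rank_ℚ(R)=4; free=4−4=0
SNF(R) diag = [3, 9, 9, 27] → torsion [3, 9, 9, 27]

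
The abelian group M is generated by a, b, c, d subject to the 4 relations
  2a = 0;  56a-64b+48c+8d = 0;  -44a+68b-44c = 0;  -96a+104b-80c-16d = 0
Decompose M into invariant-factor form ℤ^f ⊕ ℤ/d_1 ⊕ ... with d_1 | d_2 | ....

Answer: M ≅ ℤ/2 ⊕ ℤ/4 ⊕ ℤ/8 ⊕ ℤ/8

Derivation:
rank_ℚ(R)=4; free=4−4=0
SNF(R) diag = [2, 4, 8, 8] → torsion [2, 4, 8, 8]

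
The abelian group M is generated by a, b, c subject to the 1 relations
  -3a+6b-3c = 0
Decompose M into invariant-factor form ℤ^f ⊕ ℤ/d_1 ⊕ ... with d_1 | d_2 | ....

Answer: M ≅ ℤ^2 ⊕ ℤ/3

Derivation:
rank_ℚ(R)=1; free=3−1=2
SNF(R) diag = [3] → torsion [3]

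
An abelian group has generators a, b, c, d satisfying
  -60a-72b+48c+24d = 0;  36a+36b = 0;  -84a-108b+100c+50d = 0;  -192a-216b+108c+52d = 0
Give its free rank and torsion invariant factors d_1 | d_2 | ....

rank_ℚ(R)=4; free=4−4=0
SNF(R) diag = [2, 4, 12, 36] → torsion [2, 4, 12, 36]

Answer: M ≅ ℤ/2 ⊕ ℤ/4 ⊕ ℤ/12 ⊕ ℤ/36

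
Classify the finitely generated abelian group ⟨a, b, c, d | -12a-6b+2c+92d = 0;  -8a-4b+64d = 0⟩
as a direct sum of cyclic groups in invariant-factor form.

Answer: M ≅ ℤ^2 ⊕ ℤ/2 ⊕ ℤ/4

Derivation:
rank_ℚ(R)=2; free=4−2=2
SNF(R) diag = [2, 4] → torsion [2, 4]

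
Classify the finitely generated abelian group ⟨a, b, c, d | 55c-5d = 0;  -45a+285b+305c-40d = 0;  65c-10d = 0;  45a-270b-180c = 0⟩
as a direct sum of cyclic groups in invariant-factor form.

rank_ℚ(R)=4; free=4−4=0
SNF(R) diag = [5, 15, 45, 45] → torsion [5, 15, 45, 45]

Answer: M ≅ ℤ/5 ⊕ ℤ/15 ⊕ ℤ/45 ⊕ ℤ/45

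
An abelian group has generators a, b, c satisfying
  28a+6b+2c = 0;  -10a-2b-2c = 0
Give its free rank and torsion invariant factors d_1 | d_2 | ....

Answer: M ≅ ℤ^1 ⊕ ℤ/2 ⊕ ℤ/2

Derivation:
rank_ℚ(R)=2; free=3−2=1
SNF(R) diag = [2, 2] → torsion [2, 2]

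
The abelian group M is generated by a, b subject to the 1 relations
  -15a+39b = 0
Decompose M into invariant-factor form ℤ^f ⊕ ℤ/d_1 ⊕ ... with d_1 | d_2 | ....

Answer: M ≅ ℤ^1 ⊕ ℤ/3

Derivation:
rank_ℚ(R)=1; free=2−1=1
SNF(R) diag = [3] → torsion [3]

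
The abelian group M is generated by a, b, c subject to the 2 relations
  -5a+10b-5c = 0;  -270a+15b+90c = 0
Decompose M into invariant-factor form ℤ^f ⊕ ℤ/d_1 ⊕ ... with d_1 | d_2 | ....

rank_ℚ(R)=2; free=3−2=1
SNF(R) diag = [5, 15] → torsion [5, 15]

Answer: M ≅ ℤ^1 ⊕ ℤ/5 ⊕ ℤ/15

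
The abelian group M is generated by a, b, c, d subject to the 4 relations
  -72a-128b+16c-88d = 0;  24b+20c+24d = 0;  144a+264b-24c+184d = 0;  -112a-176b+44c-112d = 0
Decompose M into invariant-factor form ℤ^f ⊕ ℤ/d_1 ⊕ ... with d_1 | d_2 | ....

rank_ℚ(R)=4; free=4−4=0
SNF(R) diag = [4, 8, 8, 16] → torsion [4, 8, 8, 16]

Answer: M ≅ ℤ/4 ⊕ ℤ/8 ⊕ ℤ/8 ⊕ ℤ/16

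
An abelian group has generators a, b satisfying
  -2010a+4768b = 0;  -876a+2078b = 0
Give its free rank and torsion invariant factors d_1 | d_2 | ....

Answer: M ≅ ℤ/2 ⊕ ℤ/6

Derivation:
rank_ℚ(R)=2; free=2−2=0
SNF(R) diag = [2, 6] → torsion [2, 6]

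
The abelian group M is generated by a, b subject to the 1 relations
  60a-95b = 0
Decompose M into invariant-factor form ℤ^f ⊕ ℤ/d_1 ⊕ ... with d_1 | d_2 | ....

rank_ℚ(R)=1; free=2−1=1
SNF(R) diag = [5] → torsion [5]

Answer: M ≅ ℤ^1 ⊕ ℤ/5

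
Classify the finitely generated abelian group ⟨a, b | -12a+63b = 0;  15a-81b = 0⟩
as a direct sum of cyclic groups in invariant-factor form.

rank_ℚ(R)=2; free=2−2=0
SNF(R) diag = [3, 9] → torsion [3, 9]

Answer: M ≅ ℤ/3 ⊕ ℤ/9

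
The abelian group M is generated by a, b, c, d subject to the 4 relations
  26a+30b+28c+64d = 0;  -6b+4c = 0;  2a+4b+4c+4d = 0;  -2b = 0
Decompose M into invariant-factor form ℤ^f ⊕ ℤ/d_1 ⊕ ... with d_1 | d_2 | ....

Answer: M ≅ ℤ/2 ⊕ ℤ/2 ⊕ ℤ/4 ⊕ ℤ/12

Derivation:
rank_ℚ(R)=4; free=4−4=0
SNF(R) diag = [2, 2, 4, 12] → torsion [2, 2, 4, 12]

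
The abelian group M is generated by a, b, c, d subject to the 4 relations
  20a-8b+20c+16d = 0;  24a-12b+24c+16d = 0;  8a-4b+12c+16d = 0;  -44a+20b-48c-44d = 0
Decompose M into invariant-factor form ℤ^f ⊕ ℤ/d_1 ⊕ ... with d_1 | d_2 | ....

Answer: M ≅ ℤ/4 ⊕ ℤ/4 ⊕ ℤ/4 ⊕ ℤ/4

Derivation:
rank_ℚ(R)=4; free=4−4=0
SNF(R) diag = [4, 4, 4, 4] → torsion [4, 4, 4, 4]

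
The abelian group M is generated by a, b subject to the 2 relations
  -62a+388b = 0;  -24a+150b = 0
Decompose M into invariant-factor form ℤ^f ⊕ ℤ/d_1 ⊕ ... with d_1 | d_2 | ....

Answer: M ≅ ℤ/2 ⊕ ℤ/6

Derivation:
rank_ℚ(R)=2; free=2−2=0
SNF(R) diag = [2, 6] → torsion [2, 6]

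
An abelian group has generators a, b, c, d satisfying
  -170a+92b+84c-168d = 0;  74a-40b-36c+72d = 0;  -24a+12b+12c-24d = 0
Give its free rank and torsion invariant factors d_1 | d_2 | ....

rank_ℚ(R)=3; free=4−3=1
SNF(R) diag = [2, 4, 12] → torsion [2, 4, 12]

Answer: M ≅ ℤ^1 ⊕ ℤ/2 ⊕ ℤ/4 ⊕ ℤ/12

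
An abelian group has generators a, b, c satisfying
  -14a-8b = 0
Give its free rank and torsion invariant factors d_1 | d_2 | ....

Answer: M ≅ ℤ^2 ⊕ ℤ/2

Derivation:
rank_ℚ(R)=1; free=3−1=2
SNF(R) diag = [2] → torsion [2]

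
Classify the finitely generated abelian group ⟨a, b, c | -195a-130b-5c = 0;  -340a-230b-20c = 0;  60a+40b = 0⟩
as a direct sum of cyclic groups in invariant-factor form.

Answer: M ≅ ℤ/5 ⊕ ℤ/10 ⊕ ℤ/20

Derivation:
rank_ℚ(R)=3; free=3−3=0
SNF(R) diag = [5, 10, 20] → torsion [5, 10, 20]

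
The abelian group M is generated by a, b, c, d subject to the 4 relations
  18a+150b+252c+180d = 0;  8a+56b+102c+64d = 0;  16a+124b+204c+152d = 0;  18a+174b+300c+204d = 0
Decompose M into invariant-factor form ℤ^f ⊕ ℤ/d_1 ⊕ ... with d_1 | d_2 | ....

Answer: M ≅ ℤ/2 ⊕ ℤ/6 ⊕ ℤ/12 ⊕ ℤ/24

Derivation:
rank_ℚ(R)=4; free=4−4=0
SNF(R) diag = [2, 6, 12, 24] → torsion [2, 6, 12, 24]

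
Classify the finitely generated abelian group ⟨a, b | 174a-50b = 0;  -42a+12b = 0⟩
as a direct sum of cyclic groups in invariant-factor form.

Answer: M ≅ ℤ/2 ⊕ ℤ/6

Derivation:
rank_ℚ(R)=2; free=2−2=0
SNF(R) diag = [2, 6] → torsion [2, 6]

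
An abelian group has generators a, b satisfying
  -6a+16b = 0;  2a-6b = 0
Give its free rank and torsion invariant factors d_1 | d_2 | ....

rank_ℚ(R)=2; free=2−2=0
SNF(R) diag = [2, 2] → torsion [2, 2]

Answer: M ≅ ℤ/2 ⊕ ℤ/2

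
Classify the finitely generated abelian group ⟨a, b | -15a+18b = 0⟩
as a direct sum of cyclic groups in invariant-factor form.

rank_ℚ(R)=1; free=2−1=1
SNF(R) diag = [3] → torsion [3]

Answer: M ≅ ℤ^1 ⊕ ℤ/3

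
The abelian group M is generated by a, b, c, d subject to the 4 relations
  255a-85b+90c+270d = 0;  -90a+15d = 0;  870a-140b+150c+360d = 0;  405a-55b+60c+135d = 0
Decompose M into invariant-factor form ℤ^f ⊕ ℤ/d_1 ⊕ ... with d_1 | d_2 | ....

Answer: M ≅ ℤ/5 ⊕ ℤ/15 ⊕ ℤ/30 ⊕ ℤ/60

Derivation:
rank_ℚ(R)=4; free=4−4=0
SNF(R) diag = [5, 15, 30, 60] → torsion [5, 15, 30, 60]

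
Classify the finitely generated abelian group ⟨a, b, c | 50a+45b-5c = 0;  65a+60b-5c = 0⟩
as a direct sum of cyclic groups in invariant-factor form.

Answer: M ≅ ℤ^1 ⊕ ℤ/5 ⊕ ℤ/15

Derivation:
rank_ℚ(R)=2; free=3−2=1
SNF(R) diag = [5, 15] → torsion [5, 15]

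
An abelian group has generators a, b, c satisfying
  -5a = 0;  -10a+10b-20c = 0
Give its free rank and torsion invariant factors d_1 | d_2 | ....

rank_ℚ(R)=2; free=3−2=1
SNF(R) diag = [5, 10] → torsion [5, 10]

Answer: M ≅ ℤ^1 ⊕ ℤ/5 ⊕ ℤ/10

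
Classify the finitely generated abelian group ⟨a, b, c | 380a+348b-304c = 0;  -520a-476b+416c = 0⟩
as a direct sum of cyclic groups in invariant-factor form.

Answer: M ≅ ℤ^1 ⊕ ℤ/4 ⊕ ℤ/4

Derivation:
rank_ℚ(R)=2; free=3−2=1
SNF(R) diag = [4, 4] → torsion [4, 4]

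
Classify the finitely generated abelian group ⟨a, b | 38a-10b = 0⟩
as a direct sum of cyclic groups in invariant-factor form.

rank_ℚ(R)=1; free=2−1=1
SNF(R) diag = [2] → torsion [2]

Answer: M ≅ ℤ^1 ⊕ ℤ/2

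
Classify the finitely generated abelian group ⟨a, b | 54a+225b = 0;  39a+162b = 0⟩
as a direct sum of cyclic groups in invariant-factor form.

rank_ℚ(R)=2; free=2−2=0
SNF(R) diag = [3, 9] → torsion [3, 9]

Answer: M ≅ ℤ/3 ⊕ ℤ/9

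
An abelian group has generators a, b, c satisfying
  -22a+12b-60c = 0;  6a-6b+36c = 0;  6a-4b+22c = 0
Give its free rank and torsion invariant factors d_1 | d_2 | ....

rank_ℚ(R)=3; free=3−3=0
SNF(R) diag = [2, 2, 6] → torsion [2, 2, 6]

Answer: M ≅ ℤ/2 ⊕ ℤ/2 ⊕ ℤ/6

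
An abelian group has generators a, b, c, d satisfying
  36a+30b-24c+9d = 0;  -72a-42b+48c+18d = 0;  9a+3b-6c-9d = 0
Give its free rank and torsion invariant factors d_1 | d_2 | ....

rank_ℚ(R)=3; free=4−3=1
SNF(R) diag = [3, 9, 18] → torsion [3, 9, 18]

Answer: M ≅ ℤ^1 ⊕ ℤ/3 ⊕ ℤ/9 ⊕ ℤ/18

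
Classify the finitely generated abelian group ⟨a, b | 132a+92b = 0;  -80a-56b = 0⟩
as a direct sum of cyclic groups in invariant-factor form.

Answer: M ≅ ℤ/4 ⊕ ℤ/8

Derivation:
rank_ℚ(R)=2; free=2−2=0
SNF(R) diag = [4, 8] → torsion [4, 8]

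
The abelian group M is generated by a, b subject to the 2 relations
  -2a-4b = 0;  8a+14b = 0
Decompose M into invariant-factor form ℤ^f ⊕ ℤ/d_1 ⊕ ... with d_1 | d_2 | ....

rank_ℚ(R)=2; free=2−2=0
SNF(R) diag = [2, 2] → torsion [2, 2]

Answer: M ≅ ℤ/2 ⊕ ℤ/2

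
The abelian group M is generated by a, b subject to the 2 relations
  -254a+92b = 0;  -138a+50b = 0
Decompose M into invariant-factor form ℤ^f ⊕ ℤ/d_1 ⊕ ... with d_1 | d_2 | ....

rank_ℚ(R)=2; free=2−2=0
SNF(R) diag = [2, 2] → torsion [2, 2]

Answer: M ≅ ℤ/2 ⊕ ℤ/2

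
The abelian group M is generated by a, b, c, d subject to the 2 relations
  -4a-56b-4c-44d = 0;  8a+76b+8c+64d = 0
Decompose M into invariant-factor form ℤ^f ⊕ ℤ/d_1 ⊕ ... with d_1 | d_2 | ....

rank_ℚ(R)=2; free=4−2=2
SNF(R) diag = [4, 12] → torsion [4, 12]

Answer: M ≅ ℤ^2 ⊕ ℤ/4 ⊕ ℤ/12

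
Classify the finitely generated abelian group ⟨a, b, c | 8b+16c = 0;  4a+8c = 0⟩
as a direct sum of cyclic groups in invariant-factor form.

Answer: M ≅ ℤ^1 ⊕ ℤ/4 ⊕ ℤ/8

Derivation:
rank_ℚ(R)=2; free=3−2=1
SNF(R) diag = [4, 8] → torsion [4, 8]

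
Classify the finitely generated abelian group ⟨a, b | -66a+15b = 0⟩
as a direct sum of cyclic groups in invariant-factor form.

rank_ℚ(R)=1; free=2−1=1
SNF(R) diag = [3] → torsion [3]

Answer: M ≅ ℤ^1 ⊕ ℤ/3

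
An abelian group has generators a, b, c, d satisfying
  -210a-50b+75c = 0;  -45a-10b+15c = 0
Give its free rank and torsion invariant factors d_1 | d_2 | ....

rank_ℚ(R)=2; free=4−2=2
SNF(R) diag = [5, 15] → torsion [5, 15]

Answer: M ≅ ℤ^2 ⊕ ℤ/5 ⊕ ℤ/15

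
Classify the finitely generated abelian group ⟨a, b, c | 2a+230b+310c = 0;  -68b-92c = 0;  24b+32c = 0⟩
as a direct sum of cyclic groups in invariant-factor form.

Answer: M ≅ ℤ/2 ⊕ ℤ/4 ⊕ ℤ/8

Derivation:
rank_ℚ(R)=3; free=3−3=0
SNF(R) diag = [2, 4, 8] → torsion [2, 4, 8]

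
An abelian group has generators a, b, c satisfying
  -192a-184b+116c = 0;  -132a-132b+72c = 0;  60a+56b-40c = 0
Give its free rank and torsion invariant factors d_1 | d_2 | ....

rank_ℚ(R)=3; free=3−3=0
SNF(R) diag = [4, 12, 36] → torsion [4, 12, 36]

Answer: M ≅ ℤ/4 ⊕ ℤ/12 ⊕ ℤ/36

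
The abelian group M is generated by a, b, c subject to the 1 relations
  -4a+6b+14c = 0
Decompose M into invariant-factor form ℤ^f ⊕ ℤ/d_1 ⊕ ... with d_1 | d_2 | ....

Answer: M ≅ ℤ^2 ⊕ ℤ/2

Derivation:
rank_ℚ(R)=1; free=3−1=2
SNF(R) diag = [2] → torsion [2]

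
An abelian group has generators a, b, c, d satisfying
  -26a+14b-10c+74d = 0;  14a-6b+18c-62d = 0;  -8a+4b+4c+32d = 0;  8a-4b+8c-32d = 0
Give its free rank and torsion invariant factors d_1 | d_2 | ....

rank_ℚ(R)=4; free=4−4=0
SNF(R) diag = [2, 4, 12, 24] → torsion [2, 4, 12, 24]

Answer: M ≅ ℤ/2 ⊕ ℤ/4 ⊕ ℤ/12 ⊕ ℤ/24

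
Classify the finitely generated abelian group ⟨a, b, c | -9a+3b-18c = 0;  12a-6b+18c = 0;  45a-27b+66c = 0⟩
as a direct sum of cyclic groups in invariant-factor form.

Answer: M ≅ ℤ/3 ⊕ ℤ/6 ⊕ ℤ/12

Derivation:
rank_ℚ(R)=3; free=3−3=0
SNF(R) diag = [3, 6, 12] → torsion [3, 6, 12]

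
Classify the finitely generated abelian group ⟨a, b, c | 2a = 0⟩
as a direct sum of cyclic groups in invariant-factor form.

Answer: M ≅ ℤ^2 ⊕ ℤ/2

Derivation:
rank_ℚ(R)=1; free=3−1=2
SNF(R) diag = [2] → torsion [2]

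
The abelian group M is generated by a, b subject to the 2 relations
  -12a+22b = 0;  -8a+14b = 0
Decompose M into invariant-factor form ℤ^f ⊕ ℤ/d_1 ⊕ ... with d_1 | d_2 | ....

Answer: M ≅ ℤ/2 ⊕ ℤ/4

Derivation:
rank_ℚ(R)=2; free=2−2=0
SNF(R) diag = [2, 4] → torsion [2, 4]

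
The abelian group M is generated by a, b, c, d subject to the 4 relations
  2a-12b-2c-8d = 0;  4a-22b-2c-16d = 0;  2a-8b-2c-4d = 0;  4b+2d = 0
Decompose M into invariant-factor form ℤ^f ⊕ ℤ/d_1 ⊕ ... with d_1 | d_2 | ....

Answer: M ≅ ℤ/2 ⊕ ℤ/2 ⊕ ℤ/2 ⊕ ℤ/4

Derivation:
rank_ℚ(R)=4; free=4−4=0
SNF(R) diag = [2, 2, 2, 4] → torsion [2, 2, 2, 4]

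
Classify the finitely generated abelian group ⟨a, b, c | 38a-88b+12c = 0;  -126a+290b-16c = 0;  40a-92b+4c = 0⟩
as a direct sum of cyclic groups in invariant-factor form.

rank_ℚ(R)=3; free=3−3=0
SNF(R) diag = [2, 2, 4] → torsion [2, 2, 4]

Answer: M ≅ ℤ/2 ⊕ ℤ/2 ⊕ ℤ/4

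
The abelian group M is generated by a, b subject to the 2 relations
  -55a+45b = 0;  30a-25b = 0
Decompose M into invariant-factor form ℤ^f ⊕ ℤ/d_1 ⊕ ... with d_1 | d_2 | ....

rank_ℚ(R)=2; free=2−2=0
SNF(R) diag = [5, 5] → torsion [5, 5]

Answer: M ≅ ℤ/5 ⊕ ℤ/5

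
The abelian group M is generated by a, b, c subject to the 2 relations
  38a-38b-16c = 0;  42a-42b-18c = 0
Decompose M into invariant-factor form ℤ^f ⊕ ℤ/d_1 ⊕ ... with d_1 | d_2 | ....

rank_ℚ(R)=2; free=3−2=1
SNF(R) diag = [2, 6] → torsion [2, 6]

Answer: M ≅ ℤ^1 ⊕ ℤ/2 ⊕ ℤ/6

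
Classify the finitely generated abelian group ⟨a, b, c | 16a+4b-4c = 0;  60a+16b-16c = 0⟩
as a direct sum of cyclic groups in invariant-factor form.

Answer: M ≅ ℤ^1 ⊕ ℤ/4 ⊕ ℤ/4

Derivation:
rank_ℚ(R)=2; free=3−2=1
SNF(R) diag = [4, 4] → torsion [4, 4]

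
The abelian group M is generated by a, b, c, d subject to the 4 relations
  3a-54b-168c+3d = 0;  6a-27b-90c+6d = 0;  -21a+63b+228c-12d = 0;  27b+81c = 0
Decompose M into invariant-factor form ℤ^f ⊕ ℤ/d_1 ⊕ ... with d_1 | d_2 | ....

Answer: M ≅ ℤ/3 ⊕ ℤ/3 ⊕ ℤ/9 ⊕ ℤ/27

Derivation:
rank_ℚ(R)=4; free=4−4=0
SNF(R) diag = [3, 3, 9, 27] → torsion [3, 3, 9, 27]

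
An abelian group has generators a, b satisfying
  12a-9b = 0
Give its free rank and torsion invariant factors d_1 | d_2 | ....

rank_ℚ(R)=1; free=2−1=1
SNF(R) diag = [3] → torsion [3]

Answer: M ≅ ℤ^1 ⊕ ℤ/3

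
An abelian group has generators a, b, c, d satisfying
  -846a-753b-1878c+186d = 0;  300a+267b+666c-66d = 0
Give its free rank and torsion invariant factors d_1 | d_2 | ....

rank_ℚ(R)=2; free=4−2=2
SNF(R) diag = [3, 6] → torsion [3, 6]

Answer: M ≅ ℤ^2 ⊕ ℤ/3 ⊕ ℤ/6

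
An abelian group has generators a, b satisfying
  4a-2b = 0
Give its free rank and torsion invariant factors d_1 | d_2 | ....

rank_ℚ(R)=1; free=2−1=1
SNF(R) diag = [2] → torsion [2]

Answer: M ≅ ℤ^1 ⊕ ℤ/2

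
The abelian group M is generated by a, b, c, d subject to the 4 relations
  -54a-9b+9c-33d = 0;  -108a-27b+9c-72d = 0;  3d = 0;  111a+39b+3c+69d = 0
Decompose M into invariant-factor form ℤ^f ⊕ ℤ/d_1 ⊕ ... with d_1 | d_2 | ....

Answer: M ≅ ℤ/3 ⊕ ℤ/3 ⊕ ℤ/9 ⊕ ℤ/18

Derivation:
rank_ℚ(R)=4; free=4−4=0
SNF(R) diag = [3, 3, 9, 18] → torsion [3, 3, 9, 18]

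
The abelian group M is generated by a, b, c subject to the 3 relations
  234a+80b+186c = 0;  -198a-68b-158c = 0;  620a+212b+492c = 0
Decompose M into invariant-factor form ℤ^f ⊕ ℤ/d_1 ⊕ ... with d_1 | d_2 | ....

rank_ℚ(R)=3; free=3−3=0
SNF(R) diag = [2, 4, 8] → torsion [2, 4, 8]

Answer: M ≅ ℤ/2 ⊕ ℤ/4 ⊕ ℤ/8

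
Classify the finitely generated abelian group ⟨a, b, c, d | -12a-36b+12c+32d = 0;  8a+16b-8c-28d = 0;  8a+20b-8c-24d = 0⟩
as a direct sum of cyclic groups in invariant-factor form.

Answer: M ≅ ℤ^1 ⊕ ℤ/4 ⊕ ℤ/4 ⊕ ℤ/4

Derivation:
rank_ℚ(R)=3; free=4−3=1
SNF(R) diag = [4, 4, 4] → torsion [4, 4, 4]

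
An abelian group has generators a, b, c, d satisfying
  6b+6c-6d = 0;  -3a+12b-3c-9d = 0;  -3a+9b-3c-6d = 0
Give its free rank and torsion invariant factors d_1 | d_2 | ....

Answer: M ≅ ℤ^1 ⊕ ℤ/3 ⊕ ℤ/3 ⊕ ℤ/6

Derivation:
rank_ℚ(R)=3; free=4−3=1
SNF(R) diag = [3, 3, 6] → torsion [3, 3, 6]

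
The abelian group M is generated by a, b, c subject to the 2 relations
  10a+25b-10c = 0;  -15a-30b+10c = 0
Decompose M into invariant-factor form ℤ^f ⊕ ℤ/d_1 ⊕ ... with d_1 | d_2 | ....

Answer: M ≅ ℤ^1 ⊕ ℤ/5 ⊕ ℤ/5

Derivation:
rank_ℚ(R)=2; free=3−2=1
SNF(R) diag = [5, 5] → torsion [5, 5]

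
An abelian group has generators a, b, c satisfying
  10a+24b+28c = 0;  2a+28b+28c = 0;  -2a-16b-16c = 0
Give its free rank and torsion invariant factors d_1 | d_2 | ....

Answer: M ≅ ℤ/2 ⊕ ℤ/4 ⊕ ℤ/12

Derivation:
rank_ℚ(R)=3; free=3−3=0
SNF(R) diag = [2, 4, 12] → torsion [2, 4, 12]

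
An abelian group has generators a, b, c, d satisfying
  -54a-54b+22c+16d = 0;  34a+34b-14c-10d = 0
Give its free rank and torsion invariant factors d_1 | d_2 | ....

rank_ℚ(R)=2; free=4−2=2
SNF(R) diag = [2, 2] → torsion [2, 2]

Answer: M ≅ ℤ^2 ⊕ ℤ/2 ⊕ ℤ/2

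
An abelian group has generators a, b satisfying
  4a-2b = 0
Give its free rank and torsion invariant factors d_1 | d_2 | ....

Answer: M ≅ ℤ^1 ⊕ ℤ/2

Derivation:
rank_ℚ(R)=1; free=2−1=1
SNF(R) diag = [2] → torsion [2]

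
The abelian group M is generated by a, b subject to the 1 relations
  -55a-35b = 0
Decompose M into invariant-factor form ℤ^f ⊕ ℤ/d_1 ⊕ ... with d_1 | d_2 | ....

rank_ℚ(R)=1; free=2−1=1
SNF(R) diag = [5] → torsion [5]

Answer: M ≅ ℤ^1 ⊕ ℤ/5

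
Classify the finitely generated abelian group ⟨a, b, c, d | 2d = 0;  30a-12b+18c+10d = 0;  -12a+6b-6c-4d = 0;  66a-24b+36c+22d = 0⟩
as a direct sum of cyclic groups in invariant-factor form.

Answer: M ≅ ℤ/2 ⊕ ℤ/6 ⊕ ℤ/6 ⊕ ℤ/6

Derivation:
rank_ℚ(R)=4; free=4−4=0
SNF(R) diag = [2, 6, 6, 6] → torsion [2, 6, 6, 6]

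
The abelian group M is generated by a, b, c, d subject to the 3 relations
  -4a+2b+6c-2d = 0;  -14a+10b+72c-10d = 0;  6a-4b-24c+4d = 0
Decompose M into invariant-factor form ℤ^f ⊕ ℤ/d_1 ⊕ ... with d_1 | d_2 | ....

rank_ℚ(R)=3; free=4−3=1
SNF(R) diag = [2, 2, 6] → torsion [2, 2, 6]

Answer: M ≅ ℤ^1 ⊕ ℤ/2 ⊕ ℤ/2 ⊕ ℤ/6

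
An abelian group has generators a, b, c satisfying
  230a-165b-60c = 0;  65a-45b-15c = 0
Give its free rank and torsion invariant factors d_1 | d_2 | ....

Answer: M ≅ ℤ^1 ⊕ ℤ/5 ⊕ ℤ/15

Derivation:
rank_ℚ(R)=2; free=3−2=1
SNF(R) diag = [5, 15] → torsion [5, 15]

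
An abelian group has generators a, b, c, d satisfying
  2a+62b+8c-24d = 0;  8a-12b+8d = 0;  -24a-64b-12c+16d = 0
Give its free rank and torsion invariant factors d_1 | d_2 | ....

rank_ℚ(R)=3; free=4−3=1
SNF(R) diag = [2, 4, 4] → torsion [2, 4, 4]

Answer: M ≅ ℤ^1 ⊕ ℤ/2 ⊕ ℤ/4 ⊕ ℤ/4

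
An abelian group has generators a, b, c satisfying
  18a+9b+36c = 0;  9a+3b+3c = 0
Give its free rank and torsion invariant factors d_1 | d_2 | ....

Answer: M ≅ ℤ^1 ⊕ ℤ/3 ⊕ ℤ/9

Derivation:
rank_ℚ(R)=2; free=3−2=1
SNF(R) diag = [3, 9] → torsion [3, 9]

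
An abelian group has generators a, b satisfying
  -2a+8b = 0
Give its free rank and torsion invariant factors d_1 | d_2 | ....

rank_ℚ(R)=1; free=2−1=1
SNF(R) diag = [2] → torsion [2]

Answer: M ≅ ℤ^1 ⊕ ℤ/2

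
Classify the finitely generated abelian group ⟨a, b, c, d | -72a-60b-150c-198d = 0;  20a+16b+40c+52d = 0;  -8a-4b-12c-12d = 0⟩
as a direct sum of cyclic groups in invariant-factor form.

Answer: M ≅ ℤ^1 ⊕ ℤ/2 ⊕ ℤ/4 ⊕ ℤ/12

Derivation:
rank_ℚ(R)=3; free=4−3=1
SNF(R) diag = [2, 4, 12] → torsion [2, 4, 12]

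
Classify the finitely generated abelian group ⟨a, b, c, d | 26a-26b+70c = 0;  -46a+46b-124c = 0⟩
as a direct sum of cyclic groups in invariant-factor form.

Answer: M ≅ ℤ^2 ⊕ ℤ/2 ⊕ ℤ/2

Derivation:
rank_ℚ(R)=2; free=4−2=2
SNF(R) diag = [2, 2] → torsion [2, 2]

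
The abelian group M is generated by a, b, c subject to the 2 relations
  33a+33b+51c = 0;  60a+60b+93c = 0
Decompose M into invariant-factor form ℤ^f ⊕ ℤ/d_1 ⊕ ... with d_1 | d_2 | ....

rank_ℚ(R)=2; free=3−2=1
SNF(R) diag = [3, 3] → torsion [3, 3]

Answer: M ≅ ℤ^1 ⊕ ℤ/3 ⊕ ℤ/3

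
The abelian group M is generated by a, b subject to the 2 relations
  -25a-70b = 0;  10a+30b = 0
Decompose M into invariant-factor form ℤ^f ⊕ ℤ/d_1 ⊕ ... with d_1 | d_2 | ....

Answer: M ≅ ℤ/5 ⊕ ℤ/10

Derivation:
rank_ℚ(R)=2; free=2−2=0
SNF(R) diag = [5, 10] → torsion [5, 10]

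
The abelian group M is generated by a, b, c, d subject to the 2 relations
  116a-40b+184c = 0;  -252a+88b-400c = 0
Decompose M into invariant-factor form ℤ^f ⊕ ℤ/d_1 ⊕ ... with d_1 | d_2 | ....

Answer: M ≅ ℤ^2 ⊕ ℤ/4 ⊕ ℤ/8

Derivation:
rank_ℚ(R)=2; free=4−2=2
SNF(R) diag = [4, 8] → torsion [4, 8]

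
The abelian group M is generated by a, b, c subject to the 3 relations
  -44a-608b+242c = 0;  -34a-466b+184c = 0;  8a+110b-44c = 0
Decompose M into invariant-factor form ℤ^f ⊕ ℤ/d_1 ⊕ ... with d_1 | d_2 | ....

rank_ℚ(R)=3; free=3−3=0
SNF(R) diag = [2, 6, 6] → torsion [2, 6, 6]

Answer: M ≅ ℤ/2 ⊕ ℤ/6 ⊕ ℤ/6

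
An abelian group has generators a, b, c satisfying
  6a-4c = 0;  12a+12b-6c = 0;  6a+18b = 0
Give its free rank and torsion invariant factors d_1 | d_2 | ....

Answer: M ≅ ℤ/2 ⊕ ℤ/6 ⊕ ℤ/6

Derivation:
rank_ℚ(R)=3; free=3−3=0
SNF(R) diag = [2, 6, 6] → torsion [2, 6, 6]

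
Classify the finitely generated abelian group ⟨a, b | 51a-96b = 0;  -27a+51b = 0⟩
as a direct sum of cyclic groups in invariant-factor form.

Answer: M ≅ ℤ/3 ⊕ ℤ/3

Derivation:
rank_ℚ(R)=2; free=2−2=0
SNF(R) diag = [3, 3] → torsion [3, 3]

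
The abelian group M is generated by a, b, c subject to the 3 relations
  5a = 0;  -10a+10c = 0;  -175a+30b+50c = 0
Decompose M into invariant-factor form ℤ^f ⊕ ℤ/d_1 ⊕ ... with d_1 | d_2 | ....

Answer: M ≅ ℤ/5 ⊕ ℤ/10 ⊕ ℤ/30

Derivation:
rank_ℚ(R)=3; free=3−3=0
SNF(R) diag = [5, 10, 30] → torsion [5, 10, 30]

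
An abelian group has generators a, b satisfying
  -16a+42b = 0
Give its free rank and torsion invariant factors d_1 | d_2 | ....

rank_ℚ(R)=1; free=2−1=1
SNF(R) diag = [2] → torsion [2]

Answer: M ≅ ℤ^1 ⊕ ℤ/2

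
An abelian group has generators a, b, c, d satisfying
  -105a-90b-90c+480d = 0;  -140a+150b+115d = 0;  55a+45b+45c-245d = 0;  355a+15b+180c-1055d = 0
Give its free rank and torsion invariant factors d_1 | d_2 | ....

rank_ℚ(R)=4; free=4−4=0
SNF(R) diag = [5, 15, 45, 135] → torsion [5, 15, 45, 135]

Answer: M ≅ ℤ/5 ⊕ ℤ/15 ⊕ ℤ/45 ⊕ ℤ/135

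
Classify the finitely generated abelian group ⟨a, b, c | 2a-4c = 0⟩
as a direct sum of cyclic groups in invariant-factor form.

rank_ℚ(R)=1; free=3−1=2
SNF(R) diag = [2] → torsion [2]

Answer: M ≅ ℤ^2 ⊕ ℤ/2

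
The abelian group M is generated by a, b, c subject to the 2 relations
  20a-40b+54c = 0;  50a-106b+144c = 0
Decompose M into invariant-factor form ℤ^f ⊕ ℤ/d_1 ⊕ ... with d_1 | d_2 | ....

rank_ℚ(R)=2; free=3−2=1
SNF(R) diag = [2, 6] → torsion [2, 6]

Answer: M ≅ ℤ^1 ⊕ ℤ/2 ⊕ ℤ/6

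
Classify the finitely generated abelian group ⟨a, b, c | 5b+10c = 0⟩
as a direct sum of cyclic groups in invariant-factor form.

Answer: M ≅ ℤ^2 ⊕ ℤ/5

Derivation:
rank_ℚ(R)=1; free=3−1=2
SNF(R) diag = [5] → torsion [5]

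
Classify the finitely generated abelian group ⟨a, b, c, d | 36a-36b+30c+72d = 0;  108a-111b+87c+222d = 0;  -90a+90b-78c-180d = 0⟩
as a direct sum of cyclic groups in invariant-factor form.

rank_ℚ(R)=3; free=4−3=1
SNF(R) diag = [3, 6, 18] → torsion [3, 6, 18]

Answer: M ≅ ℤ^1 ⊕ ℤ/3 ⊕ ℤ/6 ⊕ ℤ/18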